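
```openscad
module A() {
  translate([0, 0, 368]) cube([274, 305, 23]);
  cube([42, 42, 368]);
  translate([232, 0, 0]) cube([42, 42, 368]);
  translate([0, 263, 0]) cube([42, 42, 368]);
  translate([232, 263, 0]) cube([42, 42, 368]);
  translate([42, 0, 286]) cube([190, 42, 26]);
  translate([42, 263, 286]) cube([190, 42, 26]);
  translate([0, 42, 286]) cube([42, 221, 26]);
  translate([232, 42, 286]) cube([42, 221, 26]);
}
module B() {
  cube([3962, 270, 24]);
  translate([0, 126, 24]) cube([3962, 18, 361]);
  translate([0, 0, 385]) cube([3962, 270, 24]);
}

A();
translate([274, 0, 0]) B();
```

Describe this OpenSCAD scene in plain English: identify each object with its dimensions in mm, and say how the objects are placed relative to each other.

A is a four-legged stool. The seat is a 274×305×23 mm slab whose top surface is at z = 391 mm; four square legs, each 42×42 mm in cross-section, run from the floor (z = 0) to the underside of the seat, each flush with a corner of the seat. Four stretchers, 42 mm wide and 26 mm tall, connect adjacent legs with their undersides at z = 286 mm, each running between the inner faces of the legs it joins and aligned with the legs' outer faces on the other axis.

B is an I-beam lying along x, 3962 mm long. Overall section height 409 mm. Two flanges 270 mm wide (y) and 24 mm thick, one on the floor and one at the top; a web 18 mm thick runs between them, centred on the flange width.

The I-beam is against the stool's +x side, with their −y faces flush.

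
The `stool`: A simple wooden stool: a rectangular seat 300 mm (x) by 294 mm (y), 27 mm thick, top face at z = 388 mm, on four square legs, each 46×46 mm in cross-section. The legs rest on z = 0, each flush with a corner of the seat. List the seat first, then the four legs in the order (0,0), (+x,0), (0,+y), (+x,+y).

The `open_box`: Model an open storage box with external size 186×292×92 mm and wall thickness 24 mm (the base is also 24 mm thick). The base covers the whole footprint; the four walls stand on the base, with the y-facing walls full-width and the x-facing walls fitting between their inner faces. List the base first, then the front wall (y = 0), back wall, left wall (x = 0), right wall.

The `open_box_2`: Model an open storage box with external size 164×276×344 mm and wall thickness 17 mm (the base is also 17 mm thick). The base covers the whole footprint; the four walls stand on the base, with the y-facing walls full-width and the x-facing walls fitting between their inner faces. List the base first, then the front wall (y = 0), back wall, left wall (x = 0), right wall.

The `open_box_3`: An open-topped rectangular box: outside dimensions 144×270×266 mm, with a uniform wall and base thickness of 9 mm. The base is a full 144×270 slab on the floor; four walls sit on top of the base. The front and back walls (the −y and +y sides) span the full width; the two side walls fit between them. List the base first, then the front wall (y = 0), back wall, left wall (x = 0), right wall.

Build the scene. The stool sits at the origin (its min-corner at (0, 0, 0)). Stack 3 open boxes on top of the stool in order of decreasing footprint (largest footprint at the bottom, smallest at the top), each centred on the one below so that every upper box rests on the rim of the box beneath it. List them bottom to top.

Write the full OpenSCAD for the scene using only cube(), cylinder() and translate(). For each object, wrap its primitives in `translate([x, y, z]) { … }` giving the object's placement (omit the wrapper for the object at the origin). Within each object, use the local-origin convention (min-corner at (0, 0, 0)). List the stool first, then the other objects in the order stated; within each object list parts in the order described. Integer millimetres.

translate([0, 0, 361]) cube([300, 294, 27]);
cube([46, 46, 361]);
translate([254, 0, 0]) cube([46, 46, 361]);
translate([0, 248, 0]) cube([46, 46, 361]);
translate([254, 248, 0]) cube([46, 46, 361]);
translate([57, 1, 388]) {
  cube([186, 292, 24]);
  translate([0, 0, 24]) cube([186, 24, 68]);
  translate([0, 268, 24]) cube([186, 24, 68]);
  translate([0, 24, 24]) cube([24, 244, 68]);
  translate([162, 24, 24]) cube([24, 244, 68]);
}
translate([68, 9, 480]) {
  cube([164, 276, 17]);
  translate([0, 0, 17]) cube([164, 17, 327]);
  translate([0, 259, 17]) cube([164, 17, 327]);
  translate([0, 17, 17]) cube([17, 242, 327]);
  translate([147, 17, 17]) cube([17, 242, 327]);
}
translate([78, 12, 824]) {
  cube([144, 270, 9]);
  translate([0, 0, 9]) cube([144, 9, 257]);
  translate([0, 261, 9]) cube([144, 9, 257]);
  translate([0, 9, 9]) cube([9, 252, 257]);
  translate([135, 9, 9]) cube([9, 252, 257]);
}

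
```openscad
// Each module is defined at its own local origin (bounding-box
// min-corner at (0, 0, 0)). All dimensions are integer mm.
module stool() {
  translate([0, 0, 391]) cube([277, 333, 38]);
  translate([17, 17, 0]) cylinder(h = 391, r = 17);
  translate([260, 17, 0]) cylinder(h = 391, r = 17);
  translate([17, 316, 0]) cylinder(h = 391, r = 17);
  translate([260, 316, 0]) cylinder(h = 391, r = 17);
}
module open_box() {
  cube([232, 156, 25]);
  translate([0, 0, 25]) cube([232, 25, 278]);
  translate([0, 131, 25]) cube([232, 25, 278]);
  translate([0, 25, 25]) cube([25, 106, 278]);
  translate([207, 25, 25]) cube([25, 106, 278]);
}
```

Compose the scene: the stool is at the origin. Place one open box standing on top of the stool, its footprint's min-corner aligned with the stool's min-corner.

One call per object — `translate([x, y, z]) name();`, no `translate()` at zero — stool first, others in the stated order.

stool();
translate([0, 0, 429]) open_box();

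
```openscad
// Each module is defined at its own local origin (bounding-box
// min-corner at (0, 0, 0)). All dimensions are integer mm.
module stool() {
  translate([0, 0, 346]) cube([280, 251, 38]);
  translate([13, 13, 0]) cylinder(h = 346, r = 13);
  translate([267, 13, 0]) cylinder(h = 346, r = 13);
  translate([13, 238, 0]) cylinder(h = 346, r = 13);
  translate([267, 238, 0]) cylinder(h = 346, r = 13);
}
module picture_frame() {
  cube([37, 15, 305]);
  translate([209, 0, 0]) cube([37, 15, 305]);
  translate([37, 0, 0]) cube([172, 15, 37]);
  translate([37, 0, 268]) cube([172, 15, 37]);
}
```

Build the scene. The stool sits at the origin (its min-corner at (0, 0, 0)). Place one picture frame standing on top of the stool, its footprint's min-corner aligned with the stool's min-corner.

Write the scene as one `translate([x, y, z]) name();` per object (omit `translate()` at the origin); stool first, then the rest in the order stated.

stool();
translate([0, 0, 384]) picture_frame();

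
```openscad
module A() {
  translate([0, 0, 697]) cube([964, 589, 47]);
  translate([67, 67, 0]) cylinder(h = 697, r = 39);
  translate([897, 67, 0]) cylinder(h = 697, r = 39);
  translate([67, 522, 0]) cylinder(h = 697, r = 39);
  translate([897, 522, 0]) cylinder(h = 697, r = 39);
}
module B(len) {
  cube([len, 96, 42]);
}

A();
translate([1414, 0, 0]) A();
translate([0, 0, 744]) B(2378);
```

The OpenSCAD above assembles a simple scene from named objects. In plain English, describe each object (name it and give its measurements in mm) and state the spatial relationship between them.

A is a rectangular dining table. The top is 964×589×47 mm with its upper surface at z = 744 mm. It stands on four round legs of 78 mm diameter, each leg's bounding box inset 28 mm from the nearest pair of top edges, running from the floor to the underside of the top.

B is a rectangular beam 2378 mm long (x), 96 mm deep (y), 42 mm thick (z).

The beam spans the tops of two tables placed 450 mm apart, resting at z = 744 mm.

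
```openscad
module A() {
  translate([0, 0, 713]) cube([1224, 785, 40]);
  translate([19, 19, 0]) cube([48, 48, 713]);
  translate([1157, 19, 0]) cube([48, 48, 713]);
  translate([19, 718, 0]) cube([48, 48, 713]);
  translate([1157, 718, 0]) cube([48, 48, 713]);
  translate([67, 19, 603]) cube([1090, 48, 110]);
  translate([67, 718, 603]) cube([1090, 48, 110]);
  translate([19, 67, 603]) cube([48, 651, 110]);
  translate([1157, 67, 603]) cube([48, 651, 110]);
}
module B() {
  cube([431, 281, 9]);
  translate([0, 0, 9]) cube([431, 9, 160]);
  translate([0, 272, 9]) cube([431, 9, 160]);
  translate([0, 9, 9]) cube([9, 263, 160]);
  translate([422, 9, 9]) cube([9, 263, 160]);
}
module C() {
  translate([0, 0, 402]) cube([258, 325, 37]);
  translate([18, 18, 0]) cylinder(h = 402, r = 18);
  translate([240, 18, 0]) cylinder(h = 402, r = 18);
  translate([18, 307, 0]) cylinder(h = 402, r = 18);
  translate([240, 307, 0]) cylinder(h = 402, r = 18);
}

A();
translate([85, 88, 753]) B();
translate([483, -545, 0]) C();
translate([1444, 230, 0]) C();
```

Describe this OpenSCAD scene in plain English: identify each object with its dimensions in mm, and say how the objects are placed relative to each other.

A is a table: top 1224 mm (x) × 785 mm (y), 40 mm thick, upper face at z = 753 mm, on four 48×48 mm square legs, each inset 19 mm from the nearest pair of top edges, running from z = 0 to the bottom of the top. Four apron rails, 48 mm thick and 110 mm tall, run between adjacent legs with their top edges flush with the underside of the top and their outer faces flush with the legs' outer faces.

B is an open-topped rectangular box: outside dimensions 431×281×169 mm, with a uniform wall and base thickness of 9 mm. The base is a full 431×281 slab on the floor; four walls sit on top of the base. The front and back walls (the −y and +y sides) span the full width; the two side walls fit between them.

C is a four-legged stool. The seat is 258×325 mm, 37 mm thick, top at z = 439 mm. It stands on four round legs, each 36 mm in diameter, from z = 0 to the seat underside, each leg's axis is inset half a diameter from the nearest pair of seat edges (so the leg's bounding box is flush with the corner).

The open box is on top of the table. Two stools sit around the table at the −y, +x sides.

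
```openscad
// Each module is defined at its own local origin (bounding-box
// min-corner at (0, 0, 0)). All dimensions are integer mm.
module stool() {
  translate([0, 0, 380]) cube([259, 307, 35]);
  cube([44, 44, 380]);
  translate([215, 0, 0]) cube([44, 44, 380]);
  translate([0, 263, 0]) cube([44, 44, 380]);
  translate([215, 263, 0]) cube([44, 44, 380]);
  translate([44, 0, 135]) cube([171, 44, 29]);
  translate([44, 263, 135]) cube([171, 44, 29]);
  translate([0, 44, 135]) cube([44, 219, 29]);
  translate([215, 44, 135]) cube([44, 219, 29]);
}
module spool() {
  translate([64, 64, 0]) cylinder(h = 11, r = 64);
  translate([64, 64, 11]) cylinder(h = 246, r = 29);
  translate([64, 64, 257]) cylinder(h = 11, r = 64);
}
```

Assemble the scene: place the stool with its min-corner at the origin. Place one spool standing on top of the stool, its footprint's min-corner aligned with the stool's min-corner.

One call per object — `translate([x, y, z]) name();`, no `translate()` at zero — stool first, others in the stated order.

stool();
translate([0, 0, 415]) spool();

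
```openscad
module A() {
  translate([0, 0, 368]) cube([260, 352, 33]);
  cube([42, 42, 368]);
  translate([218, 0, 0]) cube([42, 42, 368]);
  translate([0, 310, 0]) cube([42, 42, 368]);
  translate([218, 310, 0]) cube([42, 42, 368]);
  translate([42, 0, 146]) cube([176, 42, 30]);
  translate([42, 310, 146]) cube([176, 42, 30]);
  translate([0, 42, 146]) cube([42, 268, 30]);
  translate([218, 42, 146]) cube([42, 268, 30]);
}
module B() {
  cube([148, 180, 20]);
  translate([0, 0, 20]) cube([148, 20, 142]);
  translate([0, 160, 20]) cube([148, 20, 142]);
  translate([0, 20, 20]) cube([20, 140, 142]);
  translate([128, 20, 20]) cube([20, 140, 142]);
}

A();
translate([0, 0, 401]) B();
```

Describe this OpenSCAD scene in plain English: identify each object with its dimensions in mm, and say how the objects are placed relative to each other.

A is a simple wooden stool: a rectangular seat 260 mm (x) by 352 mm (y), 33 mm thick, top face at z = 401 mm, on four square legs, each 42×42 mm in cross-section. The legs rest on z = 0, each flush with a corner of the seat. Four stretchers, 42 mm wide and 30 mm tall, connect adjacent legs with their undersides at z = 146 mm, each running between the inner faces of the legs it joins and aligned with the legs' outer faces on the other axis.

B is an open storage box with external size 148×180×162 mm and wall thickness 20 mm (the base is also 20 mm thick). The base covers the whole footprint; the four walls stand on the base, with the y-facing walls full-width and the x-facing walls fitting between their inner faces.

The open box is on top of the stool.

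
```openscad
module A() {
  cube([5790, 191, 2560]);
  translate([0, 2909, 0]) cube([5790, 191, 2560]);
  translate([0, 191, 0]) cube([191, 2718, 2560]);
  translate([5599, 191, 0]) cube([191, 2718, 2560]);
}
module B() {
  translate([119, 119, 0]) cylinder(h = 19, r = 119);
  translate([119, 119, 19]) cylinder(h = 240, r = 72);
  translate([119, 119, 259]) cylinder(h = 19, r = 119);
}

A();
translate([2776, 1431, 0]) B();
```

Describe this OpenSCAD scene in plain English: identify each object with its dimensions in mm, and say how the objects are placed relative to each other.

A is a box-shaped house frame (walls only): outside footprint 5790×3100 mm, wall height 2560 mm, wall thickness 191 mm. The two y-facing walls run the full x-width; the two x-facing walls fit between the inner faces of the y-facing walls.

B is a spool: two coaxial disc flanges of radius 119 mm and thickness 19 mm, joined by a core cylinder of radius 72 mm and height 240 mm. The lower flange rests on z = 0 and the three cylinders share a vertical axis.

The spool sits inside the house frame, centred.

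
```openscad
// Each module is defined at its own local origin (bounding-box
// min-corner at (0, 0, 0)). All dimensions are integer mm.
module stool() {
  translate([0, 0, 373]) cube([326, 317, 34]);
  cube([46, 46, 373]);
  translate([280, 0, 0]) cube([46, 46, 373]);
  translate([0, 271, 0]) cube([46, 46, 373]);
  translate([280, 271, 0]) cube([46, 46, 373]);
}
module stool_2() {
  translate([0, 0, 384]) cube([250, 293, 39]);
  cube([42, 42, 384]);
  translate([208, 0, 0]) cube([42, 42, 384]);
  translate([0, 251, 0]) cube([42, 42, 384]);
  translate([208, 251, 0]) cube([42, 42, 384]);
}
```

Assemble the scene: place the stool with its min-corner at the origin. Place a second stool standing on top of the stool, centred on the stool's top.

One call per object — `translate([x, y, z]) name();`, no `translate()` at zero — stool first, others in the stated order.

stool();
translate([38, 12, 407]) stool_2();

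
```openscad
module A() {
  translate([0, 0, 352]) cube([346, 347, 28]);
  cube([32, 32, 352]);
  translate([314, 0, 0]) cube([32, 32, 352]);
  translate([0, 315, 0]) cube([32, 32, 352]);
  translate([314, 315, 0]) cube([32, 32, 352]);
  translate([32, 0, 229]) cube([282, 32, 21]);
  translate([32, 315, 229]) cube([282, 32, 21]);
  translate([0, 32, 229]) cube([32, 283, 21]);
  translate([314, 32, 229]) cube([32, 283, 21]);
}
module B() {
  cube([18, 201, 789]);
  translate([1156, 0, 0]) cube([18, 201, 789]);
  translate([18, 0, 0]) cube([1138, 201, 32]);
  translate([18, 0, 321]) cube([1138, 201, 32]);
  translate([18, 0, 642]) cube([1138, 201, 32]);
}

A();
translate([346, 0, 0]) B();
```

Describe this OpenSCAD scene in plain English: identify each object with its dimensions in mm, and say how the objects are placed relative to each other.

A is a simple wooden stool: a rectangular seat 346 mm (x) by 347 mm (y), 28 mm thick, top face at z = 380 mm, on four square legs, each 32×32 mm in cross-section. The legs rest on z = 0, each flush with a corner of the seat. Four stretchers, 32 mm wide and 21 mm tall, connect adjacent legs with their undersides at z = 229 mm, each running between the inner faces of the legs it joins and aligned with the legs' outer faces on the other axis.

B is a bookshelf 1174 mm wide overall, 201 mm deep and 789 mm tall. The two sides are 18 mm thick vertical panels. 3 horizontal shelves of 32 mm thickness span between the inner faces of the sides; the lowest shelf sits on the floor and shelves are stacked with a clear vertical gap of 289 mm between each pair.

The bookshelf is against the stool's +x side, with their −y faces flush.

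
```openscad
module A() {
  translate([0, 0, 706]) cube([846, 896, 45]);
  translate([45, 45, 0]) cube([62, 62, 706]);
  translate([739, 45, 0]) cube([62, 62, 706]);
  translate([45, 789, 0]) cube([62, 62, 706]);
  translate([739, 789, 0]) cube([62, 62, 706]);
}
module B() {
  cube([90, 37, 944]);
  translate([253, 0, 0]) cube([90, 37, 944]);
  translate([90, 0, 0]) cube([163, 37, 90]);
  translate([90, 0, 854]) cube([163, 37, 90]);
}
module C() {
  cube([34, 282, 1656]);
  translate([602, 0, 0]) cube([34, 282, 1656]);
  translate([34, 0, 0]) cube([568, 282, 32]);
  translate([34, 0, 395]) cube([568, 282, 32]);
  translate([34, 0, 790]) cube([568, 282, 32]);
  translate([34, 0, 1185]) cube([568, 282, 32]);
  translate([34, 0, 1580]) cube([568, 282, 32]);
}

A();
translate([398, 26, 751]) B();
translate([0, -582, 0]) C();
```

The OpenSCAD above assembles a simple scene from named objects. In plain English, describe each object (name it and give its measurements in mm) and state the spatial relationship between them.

A is a table: top 846 mm (x) × 896 mm (y), 45 mm thick, upper face at z = 751 mm, on four 62×62 mm square legs, each inset 45 mm from the nearest pair of top edges, running from z = 0 to the bottom of the top.

B is a rectangular picture frame lying in the x–z plane (depth along y). The opening is 163 mm wide (x) by 764 mm tall (z), surrounded by a border 90 mm wide on all four sides. The frame is 37 mm deep and is made of two full-height vertical stiles with two horizontal rails fitted between them.

C is an open bookshelf. Two side panels, each 34 mm thick, 282 mm deep and 1656 mm tall, stand 636 mm apart (outside-to-outside). Between them sit 5 shelves, each 32 mm thick and 282 mm deep, spanning the full gap between the sides. The bottom shelf rests on the floor (its underside at z = 0) and the clear gap between one shelf's top and the next shelf's underside is 363 mm.

The picture frame is on top of the table. The bookshelf is on the floor beside the table on its −y side.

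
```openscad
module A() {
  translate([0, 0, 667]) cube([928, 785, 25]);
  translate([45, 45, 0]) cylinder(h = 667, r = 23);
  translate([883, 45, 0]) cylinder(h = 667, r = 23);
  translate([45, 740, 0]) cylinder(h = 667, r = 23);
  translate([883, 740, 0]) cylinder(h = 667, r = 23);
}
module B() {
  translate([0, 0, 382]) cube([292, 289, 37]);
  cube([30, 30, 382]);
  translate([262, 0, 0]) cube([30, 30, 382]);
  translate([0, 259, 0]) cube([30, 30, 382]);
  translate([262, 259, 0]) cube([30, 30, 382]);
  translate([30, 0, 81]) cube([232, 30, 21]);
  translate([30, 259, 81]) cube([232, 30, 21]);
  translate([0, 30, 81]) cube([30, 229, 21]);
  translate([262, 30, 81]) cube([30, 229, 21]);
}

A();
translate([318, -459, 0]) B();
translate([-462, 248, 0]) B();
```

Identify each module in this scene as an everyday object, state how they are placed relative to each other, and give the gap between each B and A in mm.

A is a table. B is a stool. Two stools sit around the table at the −y, −x sides. The gap between each stool and the table is 170 mm.

Each stool's nearest face is 170 mm from the table's bounding box.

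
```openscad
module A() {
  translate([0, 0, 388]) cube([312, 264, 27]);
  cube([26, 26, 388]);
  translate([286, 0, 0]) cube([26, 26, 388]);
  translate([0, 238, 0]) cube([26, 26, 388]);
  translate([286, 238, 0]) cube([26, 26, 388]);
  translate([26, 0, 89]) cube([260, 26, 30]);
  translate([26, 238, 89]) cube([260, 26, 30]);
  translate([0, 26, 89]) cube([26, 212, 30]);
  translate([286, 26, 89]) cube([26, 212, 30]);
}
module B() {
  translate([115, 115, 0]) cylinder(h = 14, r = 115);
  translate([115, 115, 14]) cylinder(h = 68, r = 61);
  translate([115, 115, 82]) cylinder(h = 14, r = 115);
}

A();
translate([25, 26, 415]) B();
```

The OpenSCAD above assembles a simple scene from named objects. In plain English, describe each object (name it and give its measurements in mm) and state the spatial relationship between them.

A is a four-legged stool. The seat is 312×264 mm, 27 mm thick, top at z = 415 mm. It stands on four square legs, each 26×26 mm in cross-section, from z = 0 to the seat underside, each flush with a corner of the seat. Four stretchers, 26 mm wide and 30 mm tall, connect adjacent legs with their undersides at z = 89 mm, each running between the inner faces of the legs it joins and aligned with the legs' outer faces on the other axis.

B is a spool: two coaxial disc flanges of radius 115 mm and thickness 14 mm, joined by a core cylinder of radius 61 mm and height 68 mm. The lower flange rests on z = 0 and the three cylinders share a vertical axis.

The spool is on top of the stool.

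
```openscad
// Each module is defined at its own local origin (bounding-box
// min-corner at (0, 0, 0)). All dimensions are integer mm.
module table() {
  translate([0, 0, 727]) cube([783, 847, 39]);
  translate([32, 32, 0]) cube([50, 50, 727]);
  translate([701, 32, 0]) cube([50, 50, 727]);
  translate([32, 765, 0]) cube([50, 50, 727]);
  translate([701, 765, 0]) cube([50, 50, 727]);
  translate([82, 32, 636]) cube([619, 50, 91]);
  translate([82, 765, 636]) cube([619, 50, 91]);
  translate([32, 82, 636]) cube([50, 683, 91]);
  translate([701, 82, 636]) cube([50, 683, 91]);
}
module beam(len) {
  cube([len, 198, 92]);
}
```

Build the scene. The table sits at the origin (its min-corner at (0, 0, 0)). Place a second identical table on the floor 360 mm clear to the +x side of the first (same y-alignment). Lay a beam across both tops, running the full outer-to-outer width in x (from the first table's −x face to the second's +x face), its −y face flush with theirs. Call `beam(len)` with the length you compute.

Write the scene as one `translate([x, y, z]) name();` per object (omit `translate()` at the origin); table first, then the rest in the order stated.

table();
translate([1143, 0, 0]) table();
translate([0, 0, 766]) beam(1926);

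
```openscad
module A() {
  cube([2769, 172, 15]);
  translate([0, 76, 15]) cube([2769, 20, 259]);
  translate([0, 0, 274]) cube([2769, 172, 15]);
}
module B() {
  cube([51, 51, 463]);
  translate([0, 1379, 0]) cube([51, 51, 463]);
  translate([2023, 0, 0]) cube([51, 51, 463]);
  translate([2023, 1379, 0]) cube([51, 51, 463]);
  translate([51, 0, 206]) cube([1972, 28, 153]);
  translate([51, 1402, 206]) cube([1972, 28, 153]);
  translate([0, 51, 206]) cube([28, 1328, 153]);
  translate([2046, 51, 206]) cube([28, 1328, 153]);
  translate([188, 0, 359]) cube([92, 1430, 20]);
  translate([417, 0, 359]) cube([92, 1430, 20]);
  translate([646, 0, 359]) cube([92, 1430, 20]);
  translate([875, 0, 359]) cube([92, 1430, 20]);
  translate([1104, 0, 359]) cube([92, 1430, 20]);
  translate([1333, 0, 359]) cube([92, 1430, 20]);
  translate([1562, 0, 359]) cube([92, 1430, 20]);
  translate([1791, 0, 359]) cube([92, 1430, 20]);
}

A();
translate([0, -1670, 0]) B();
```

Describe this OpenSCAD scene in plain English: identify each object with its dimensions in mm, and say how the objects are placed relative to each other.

A is an I-beam lying along x, 2769 mm long. Overall section height 289 mm. Two flanges 172 mm wide (y) and 15 mm thick, one on the floor and one at the top; a web 20 mm thick runs between them, centred on the flange width.

B is a bed frame 2074 mm long (x) by 1430 mm wide (y). Four 51×51 mm corner posts, 463 mm tall, at the corners of the footprint. Four rails of 28 mm thickness and 153 mm height run between adjacent posts with their undersides at z = 206 mm, their outer faces flush with the outside of the frame (the two x-running rails run between the posts' inner faces; the two y-running rails run between the posts' inner faces). 8 slats, each 92 mm wide (x) and 20 mm thick, lie across the top of the two x-running rails, running the full 1430 mm width of the frame in y; the slats are evenly spaced along x between the inner faces of the end posts with equal gaps (rounded down to the nearest mm) at the −x end and between each pair — any rounding remainder accumulates at the +x end.

The bed frame is on the floor beside the I-beam on its −y side.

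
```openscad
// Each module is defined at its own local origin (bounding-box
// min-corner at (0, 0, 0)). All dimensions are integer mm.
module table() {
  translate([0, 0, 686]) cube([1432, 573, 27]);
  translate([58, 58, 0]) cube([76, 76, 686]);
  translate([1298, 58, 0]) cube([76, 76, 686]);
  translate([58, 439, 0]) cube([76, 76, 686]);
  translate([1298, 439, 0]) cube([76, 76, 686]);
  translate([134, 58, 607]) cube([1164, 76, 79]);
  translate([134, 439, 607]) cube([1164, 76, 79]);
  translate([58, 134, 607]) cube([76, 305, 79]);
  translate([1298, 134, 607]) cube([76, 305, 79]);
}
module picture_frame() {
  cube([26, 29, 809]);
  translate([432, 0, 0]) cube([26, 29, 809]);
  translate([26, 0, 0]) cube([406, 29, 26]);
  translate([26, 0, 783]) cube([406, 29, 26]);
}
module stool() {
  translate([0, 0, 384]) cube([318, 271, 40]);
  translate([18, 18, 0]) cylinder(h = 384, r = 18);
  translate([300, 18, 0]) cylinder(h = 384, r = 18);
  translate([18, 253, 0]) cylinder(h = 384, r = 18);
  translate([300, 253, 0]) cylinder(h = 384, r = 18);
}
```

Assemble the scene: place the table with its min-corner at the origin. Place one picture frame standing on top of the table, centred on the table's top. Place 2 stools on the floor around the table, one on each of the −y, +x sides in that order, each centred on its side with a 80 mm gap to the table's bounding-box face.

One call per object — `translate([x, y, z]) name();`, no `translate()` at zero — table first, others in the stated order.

table();
translate([487, 272, 713]) picture_frame();
translate([557, -351, 0]) stool();
translate([1512, 151, 0]) stool();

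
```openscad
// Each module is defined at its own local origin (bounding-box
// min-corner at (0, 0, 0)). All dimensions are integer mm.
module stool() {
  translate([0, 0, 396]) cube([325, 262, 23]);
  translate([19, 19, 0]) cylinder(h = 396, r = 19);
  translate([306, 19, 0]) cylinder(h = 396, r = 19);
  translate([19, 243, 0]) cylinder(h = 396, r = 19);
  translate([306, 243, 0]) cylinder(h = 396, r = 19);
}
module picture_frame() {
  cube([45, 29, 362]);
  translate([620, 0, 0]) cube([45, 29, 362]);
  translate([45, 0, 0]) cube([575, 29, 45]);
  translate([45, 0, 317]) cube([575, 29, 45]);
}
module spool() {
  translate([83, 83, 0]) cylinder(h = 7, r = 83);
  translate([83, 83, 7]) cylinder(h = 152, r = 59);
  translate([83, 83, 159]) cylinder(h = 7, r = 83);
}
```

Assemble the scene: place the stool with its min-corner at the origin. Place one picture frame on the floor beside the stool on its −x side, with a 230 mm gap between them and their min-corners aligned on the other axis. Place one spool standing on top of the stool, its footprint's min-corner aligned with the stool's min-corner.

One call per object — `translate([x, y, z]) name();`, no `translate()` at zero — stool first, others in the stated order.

stool();
translate([-895, 0, 0]) picture_frame();
translate([0, 0, 419]) spool();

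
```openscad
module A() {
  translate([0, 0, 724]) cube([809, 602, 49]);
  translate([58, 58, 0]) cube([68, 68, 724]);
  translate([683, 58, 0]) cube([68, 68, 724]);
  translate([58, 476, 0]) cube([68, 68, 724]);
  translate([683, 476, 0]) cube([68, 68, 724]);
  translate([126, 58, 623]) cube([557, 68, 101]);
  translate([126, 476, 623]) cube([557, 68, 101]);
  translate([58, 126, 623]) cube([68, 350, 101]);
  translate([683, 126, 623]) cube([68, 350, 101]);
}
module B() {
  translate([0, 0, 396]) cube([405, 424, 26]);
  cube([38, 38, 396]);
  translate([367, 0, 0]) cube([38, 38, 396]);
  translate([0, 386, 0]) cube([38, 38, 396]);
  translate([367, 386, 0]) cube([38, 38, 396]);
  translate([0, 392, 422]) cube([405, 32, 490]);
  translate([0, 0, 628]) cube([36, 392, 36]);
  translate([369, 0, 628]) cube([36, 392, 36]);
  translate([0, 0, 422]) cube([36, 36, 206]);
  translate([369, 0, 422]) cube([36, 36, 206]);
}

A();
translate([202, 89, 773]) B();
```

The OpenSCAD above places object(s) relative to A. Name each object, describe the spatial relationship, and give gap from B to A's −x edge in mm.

A is a table. B is a chair. The chair is on top of the table, centred. The gap from the chair to the table's −x edge is 202 mm.

The chair's min-x is at 202; the table's min-x is 0; gap = 202 mm.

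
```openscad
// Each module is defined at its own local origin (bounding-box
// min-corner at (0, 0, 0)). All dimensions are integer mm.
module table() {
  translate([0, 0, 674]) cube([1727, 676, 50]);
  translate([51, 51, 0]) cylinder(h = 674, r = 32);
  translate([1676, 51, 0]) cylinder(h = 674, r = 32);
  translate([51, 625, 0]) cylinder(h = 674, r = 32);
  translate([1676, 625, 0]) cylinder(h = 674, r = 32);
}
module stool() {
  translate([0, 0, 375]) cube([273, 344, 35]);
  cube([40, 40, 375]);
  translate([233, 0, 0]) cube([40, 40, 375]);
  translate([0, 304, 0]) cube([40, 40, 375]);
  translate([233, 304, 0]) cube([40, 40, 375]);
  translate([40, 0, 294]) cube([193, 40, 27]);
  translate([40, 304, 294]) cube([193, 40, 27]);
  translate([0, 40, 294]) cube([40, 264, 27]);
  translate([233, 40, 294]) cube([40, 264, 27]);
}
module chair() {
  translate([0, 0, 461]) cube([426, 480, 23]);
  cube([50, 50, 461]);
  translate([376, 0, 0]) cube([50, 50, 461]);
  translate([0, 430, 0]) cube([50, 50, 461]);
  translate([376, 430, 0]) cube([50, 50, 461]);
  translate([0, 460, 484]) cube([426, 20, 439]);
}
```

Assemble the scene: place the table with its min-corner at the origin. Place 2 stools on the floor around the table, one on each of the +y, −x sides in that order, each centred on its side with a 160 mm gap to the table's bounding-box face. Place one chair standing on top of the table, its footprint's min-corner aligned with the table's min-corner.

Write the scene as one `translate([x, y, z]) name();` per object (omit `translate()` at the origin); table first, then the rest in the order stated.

table();
translate([727, 836, 0]) stool();
translate([-433, 166, 0]) stool();
translate([0, 0, 724]) chair();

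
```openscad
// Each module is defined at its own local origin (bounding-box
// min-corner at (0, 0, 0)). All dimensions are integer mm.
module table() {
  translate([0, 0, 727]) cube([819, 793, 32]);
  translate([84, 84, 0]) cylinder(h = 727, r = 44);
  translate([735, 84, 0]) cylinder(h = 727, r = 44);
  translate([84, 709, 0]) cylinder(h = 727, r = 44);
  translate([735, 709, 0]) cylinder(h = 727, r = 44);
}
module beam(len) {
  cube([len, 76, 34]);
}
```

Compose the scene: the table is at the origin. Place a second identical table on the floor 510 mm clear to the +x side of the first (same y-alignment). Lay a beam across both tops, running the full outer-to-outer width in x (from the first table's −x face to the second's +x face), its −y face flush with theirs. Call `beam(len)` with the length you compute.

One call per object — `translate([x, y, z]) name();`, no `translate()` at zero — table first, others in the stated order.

table();
translate([1329, 0, 0]) table();
translate([0, 0, 759]) beam(2148);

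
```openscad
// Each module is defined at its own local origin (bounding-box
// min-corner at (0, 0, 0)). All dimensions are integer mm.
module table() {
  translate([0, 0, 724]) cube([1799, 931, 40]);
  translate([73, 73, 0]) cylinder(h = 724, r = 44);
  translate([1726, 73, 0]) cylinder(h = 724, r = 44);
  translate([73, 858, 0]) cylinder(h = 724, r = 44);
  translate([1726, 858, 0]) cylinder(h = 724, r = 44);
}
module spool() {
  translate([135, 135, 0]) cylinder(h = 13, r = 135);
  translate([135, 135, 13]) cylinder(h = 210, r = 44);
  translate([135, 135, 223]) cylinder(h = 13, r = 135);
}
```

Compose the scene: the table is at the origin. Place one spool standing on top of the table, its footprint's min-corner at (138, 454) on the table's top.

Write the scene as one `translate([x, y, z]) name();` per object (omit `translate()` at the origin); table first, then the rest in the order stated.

table();
translate([138, 454, 764]) spool();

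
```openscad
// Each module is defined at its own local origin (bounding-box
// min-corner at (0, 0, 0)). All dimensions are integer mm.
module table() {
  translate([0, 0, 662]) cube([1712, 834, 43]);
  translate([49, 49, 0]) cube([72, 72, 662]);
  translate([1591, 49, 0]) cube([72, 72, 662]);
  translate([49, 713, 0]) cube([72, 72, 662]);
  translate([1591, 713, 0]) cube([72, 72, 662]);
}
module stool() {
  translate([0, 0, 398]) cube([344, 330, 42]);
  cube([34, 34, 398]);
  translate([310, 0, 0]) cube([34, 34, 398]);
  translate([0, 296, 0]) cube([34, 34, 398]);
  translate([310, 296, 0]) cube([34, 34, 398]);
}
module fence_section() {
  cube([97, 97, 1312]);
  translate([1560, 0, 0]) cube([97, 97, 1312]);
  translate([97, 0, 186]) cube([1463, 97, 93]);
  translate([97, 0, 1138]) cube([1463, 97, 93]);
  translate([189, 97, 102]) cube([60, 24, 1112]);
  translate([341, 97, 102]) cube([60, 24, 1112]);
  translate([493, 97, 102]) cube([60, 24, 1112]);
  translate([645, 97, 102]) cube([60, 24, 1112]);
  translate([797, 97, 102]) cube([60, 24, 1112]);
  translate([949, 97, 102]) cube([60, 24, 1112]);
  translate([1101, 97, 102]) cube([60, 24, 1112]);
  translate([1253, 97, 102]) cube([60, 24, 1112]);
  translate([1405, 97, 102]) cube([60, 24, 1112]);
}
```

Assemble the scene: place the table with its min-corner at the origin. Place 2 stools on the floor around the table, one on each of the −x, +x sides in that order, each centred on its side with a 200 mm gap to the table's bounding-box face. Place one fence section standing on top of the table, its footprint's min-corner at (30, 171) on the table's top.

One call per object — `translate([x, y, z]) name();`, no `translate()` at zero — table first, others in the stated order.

table();
translate([-544, 252, 0]) stool();
translate([1912, 252, 0]) stool();
translate([30, 171, 705]) fence_section();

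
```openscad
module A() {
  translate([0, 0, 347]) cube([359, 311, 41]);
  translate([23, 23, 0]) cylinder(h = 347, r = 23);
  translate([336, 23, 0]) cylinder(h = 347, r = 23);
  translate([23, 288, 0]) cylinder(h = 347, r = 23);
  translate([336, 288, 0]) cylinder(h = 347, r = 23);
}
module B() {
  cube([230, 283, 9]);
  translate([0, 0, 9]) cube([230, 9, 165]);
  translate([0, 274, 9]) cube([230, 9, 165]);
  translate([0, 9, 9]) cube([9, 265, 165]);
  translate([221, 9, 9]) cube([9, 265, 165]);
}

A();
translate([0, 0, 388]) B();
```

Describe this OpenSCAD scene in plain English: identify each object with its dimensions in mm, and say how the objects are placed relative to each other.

A is a four-legged stool. The seat is 359×311 mm, 41 mm thick, top at z = 388 mm. It stands on four round legs, each 46 mm in diameter, from z = 0 to the seat underside, each leg's axis is inset half a diameter from the nearest pair of seat edges (so the leg's bounding box is flush with the corner).

B is an open-topped rectangular box: outside dimensions 230×283×174 mm, with a uniform wall and base thickness of 9 mm. The base is a full 230×283 slab on the floor; four walls sit on top of the base. The front and back walls (the −y and +y sides) span the full width; the two side walls fit between them.

The open box is on top of the stool.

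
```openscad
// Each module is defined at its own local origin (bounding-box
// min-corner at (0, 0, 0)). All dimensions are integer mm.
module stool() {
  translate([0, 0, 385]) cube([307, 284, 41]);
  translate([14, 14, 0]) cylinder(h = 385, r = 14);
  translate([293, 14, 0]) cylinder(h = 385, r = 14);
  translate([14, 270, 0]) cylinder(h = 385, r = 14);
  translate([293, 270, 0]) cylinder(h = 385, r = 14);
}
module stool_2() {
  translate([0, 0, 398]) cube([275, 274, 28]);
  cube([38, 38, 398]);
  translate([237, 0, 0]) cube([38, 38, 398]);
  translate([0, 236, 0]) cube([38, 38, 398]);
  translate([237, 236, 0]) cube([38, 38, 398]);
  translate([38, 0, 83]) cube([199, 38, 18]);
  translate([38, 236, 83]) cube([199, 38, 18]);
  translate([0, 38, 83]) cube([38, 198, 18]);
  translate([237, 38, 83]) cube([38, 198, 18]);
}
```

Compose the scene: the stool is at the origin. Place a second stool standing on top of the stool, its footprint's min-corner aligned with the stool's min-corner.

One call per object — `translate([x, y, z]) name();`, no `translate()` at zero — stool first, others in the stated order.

stool();
translate([0, 0, 426]) stool_2();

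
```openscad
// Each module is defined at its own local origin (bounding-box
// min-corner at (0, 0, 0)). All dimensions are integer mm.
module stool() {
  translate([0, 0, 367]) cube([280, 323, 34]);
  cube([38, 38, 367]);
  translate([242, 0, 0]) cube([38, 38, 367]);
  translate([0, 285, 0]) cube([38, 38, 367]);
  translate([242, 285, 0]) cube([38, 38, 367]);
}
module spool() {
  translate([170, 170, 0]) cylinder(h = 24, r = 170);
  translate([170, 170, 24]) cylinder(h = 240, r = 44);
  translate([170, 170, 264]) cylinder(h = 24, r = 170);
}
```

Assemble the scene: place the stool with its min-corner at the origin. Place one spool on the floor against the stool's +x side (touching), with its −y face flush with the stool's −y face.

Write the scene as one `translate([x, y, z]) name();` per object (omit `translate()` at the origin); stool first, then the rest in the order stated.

stool();
translate([280, 0, 0]) spool();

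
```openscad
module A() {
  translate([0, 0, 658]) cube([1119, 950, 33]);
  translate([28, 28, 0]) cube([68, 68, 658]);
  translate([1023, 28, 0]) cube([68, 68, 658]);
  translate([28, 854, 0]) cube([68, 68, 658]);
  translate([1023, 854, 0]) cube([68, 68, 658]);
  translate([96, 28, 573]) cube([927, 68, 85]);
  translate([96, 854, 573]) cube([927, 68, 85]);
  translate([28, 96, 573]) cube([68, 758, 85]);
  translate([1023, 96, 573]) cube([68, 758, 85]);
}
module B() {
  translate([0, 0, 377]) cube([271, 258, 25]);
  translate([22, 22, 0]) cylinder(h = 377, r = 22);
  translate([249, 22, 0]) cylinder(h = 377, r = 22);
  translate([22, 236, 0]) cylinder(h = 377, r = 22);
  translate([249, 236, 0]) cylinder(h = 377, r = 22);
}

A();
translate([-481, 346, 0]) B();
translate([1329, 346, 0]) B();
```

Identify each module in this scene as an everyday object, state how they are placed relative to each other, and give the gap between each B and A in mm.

Each stool's nearest face is 210 mm from the table's bounding box.

A is a table. B is a stool. Two stools sit around the table at the −x, +x sides. The gap between each stool and the table is 210 mm.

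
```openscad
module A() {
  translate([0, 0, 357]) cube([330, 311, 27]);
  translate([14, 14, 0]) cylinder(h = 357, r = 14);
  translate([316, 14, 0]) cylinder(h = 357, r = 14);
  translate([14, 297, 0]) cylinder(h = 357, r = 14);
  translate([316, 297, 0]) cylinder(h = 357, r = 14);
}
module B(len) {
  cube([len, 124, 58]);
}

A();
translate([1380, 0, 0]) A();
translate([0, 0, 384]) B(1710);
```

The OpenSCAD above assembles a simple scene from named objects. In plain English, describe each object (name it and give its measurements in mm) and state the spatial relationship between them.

A is a four-legged stool. The seat is a 330×311×27 mm slab whose top surface is at z = 384 mm; four round legs, each 28 mm in diameter, run from the floor (z = 0) to the underside of the seat, each leg's axis is inset half a diameter from the nearest pair of seat edges (so the leg's bounding box is flush with the corner).

B is a rectangular beam 1710 mm long (x), 124 mm deep (y), 58 mm thick (z).

The beam spans the tops of two stools placed 1050 mm apart, resting at z = 384 mm.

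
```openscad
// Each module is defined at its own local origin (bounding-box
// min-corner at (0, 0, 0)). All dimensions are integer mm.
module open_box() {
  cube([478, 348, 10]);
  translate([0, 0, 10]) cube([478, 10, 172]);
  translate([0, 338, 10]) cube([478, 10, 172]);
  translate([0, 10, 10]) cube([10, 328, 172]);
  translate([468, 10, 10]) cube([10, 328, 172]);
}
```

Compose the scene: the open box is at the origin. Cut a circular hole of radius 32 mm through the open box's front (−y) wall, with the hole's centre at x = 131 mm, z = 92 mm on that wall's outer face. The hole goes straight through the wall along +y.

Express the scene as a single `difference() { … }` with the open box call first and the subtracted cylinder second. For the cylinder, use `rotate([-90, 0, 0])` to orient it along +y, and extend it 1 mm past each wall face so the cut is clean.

difference() {
  open_box();
  translate([131, -1, 92]) rotate([-90, 0, 0]) cylinder(h = 12, r = 32);
}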